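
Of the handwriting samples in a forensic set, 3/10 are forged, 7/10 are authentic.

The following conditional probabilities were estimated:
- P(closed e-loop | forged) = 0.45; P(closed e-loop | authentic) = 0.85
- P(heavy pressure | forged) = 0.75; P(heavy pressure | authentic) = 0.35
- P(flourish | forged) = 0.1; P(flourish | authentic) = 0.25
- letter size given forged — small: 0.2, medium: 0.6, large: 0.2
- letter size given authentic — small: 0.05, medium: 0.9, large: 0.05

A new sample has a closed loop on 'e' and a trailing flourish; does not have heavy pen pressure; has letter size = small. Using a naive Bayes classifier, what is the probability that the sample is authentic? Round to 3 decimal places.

0.877

forged: 0.3 × 0.45 × (1−0.75) × 0.1 × 0.2 = 0.000675
authentic: 0.7 × 0.85 × (1−0.35) × 0.25 × 0.05 = 0.004834375
P(authentic | x) = 0.004834375 / 0.005509375 ≈ 0.877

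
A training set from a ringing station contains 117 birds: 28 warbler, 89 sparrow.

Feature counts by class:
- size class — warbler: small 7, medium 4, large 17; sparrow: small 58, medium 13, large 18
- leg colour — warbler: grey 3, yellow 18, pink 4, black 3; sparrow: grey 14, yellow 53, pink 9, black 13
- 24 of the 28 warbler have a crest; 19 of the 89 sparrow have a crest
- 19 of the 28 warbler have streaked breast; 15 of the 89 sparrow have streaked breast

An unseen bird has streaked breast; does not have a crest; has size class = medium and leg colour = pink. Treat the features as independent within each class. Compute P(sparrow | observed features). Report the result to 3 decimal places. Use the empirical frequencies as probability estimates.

0.759

warbler: (28/117) × (4/28) × (4/28) × (4/28) × (19/28) ≈ 0.000473449
sparrow: (89/117) × (13/89) × (9/89) × (70/89) × (15/89) ≈ 0.00148943
P(sparrow | x) = 0.00148943 / 0.001962879 ≈ 0.759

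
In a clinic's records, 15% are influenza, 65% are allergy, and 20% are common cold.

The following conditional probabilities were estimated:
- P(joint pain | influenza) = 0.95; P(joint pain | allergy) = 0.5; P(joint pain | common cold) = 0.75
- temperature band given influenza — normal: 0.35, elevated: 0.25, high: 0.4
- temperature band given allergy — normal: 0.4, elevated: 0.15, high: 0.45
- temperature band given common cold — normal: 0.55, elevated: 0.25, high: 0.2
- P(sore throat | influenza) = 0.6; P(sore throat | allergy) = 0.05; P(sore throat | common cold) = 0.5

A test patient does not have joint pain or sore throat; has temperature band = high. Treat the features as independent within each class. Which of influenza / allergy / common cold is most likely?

influenza: 0.15 × (1−0.95) × 0.4 × (1−0.6) = 0.0012
allergy: 0.65 × (1−0.5) × 0.45 × (1−0.05) = 0.1389375
common cold: 0.2 × (1−0.75) × 0.2 × (1−0.5) = 0.005
Highest score → allergy.

allergy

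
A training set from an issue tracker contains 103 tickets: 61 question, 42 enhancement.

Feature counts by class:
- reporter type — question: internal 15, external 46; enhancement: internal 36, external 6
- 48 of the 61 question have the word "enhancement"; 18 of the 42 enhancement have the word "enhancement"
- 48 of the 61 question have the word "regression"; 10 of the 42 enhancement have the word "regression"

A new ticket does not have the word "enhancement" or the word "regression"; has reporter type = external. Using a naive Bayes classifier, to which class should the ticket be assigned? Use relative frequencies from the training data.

enhancement

question: (61/103) × (46/61) × (13/61) × (13/61) ≈ 0.0202837
enhancement: (42/103) × (6/42) × (24/42) × (32/42) ≈ 0.0253616
Highest score → enhancement.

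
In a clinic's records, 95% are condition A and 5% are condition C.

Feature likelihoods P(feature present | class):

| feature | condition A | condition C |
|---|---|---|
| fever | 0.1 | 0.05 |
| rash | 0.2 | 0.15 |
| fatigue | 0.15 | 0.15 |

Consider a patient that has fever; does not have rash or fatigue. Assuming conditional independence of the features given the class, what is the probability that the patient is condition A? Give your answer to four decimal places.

0.9728

condition A: 0.95 × 0.1 × (1−0.2) × (1−0.15) = 0.0646
condition C: 0.05 × 0.05 × (1−0.15) × (1−0.15) = 0.00180625
P(condition A | x) = 0.0646 / 0.06640625 ≈ 0.9728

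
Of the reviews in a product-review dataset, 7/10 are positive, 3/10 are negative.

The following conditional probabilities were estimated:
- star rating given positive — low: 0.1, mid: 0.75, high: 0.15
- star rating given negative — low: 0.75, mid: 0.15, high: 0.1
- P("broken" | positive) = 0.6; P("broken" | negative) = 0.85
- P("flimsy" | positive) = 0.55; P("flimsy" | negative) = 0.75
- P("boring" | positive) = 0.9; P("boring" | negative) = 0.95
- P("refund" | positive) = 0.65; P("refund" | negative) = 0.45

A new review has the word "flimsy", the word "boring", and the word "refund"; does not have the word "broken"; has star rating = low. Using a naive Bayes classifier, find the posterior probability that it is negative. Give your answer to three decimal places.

0.546

positive: 0.7 × 0.1 × (1−0.6) × 0.55 × 0.9 × 0.65 = 0.009009
negative: 0.3 × 0.75 × (1−0.85) × 0.75 × 0.95 × 0.45 = 0.01082109375
P(negative | x) = 0.01082109375 / 0.01983009375 ≈ 0.546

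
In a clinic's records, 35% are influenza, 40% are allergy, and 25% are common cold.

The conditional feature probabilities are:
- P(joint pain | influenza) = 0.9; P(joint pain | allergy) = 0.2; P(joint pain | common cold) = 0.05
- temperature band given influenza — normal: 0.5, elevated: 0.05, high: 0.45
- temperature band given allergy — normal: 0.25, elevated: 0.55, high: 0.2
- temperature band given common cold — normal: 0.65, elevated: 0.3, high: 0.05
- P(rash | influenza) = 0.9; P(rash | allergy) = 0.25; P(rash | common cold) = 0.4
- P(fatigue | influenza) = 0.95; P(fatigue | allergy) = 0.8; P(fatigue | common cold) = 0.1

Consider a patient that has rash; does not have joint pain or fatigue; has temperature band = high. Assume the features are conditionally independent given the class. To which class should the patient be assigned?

influenza: 0.35 × (1−0.9) × 0.45 × 0.9 × (1−0.95) = 0.00070875
allergy: 0.4 × (1−0.2) × 0.2 × 0.25 × (1−0.8) = 0.0032
common cold: 0.25 × (1−0.05) × 0.05 × 0.4 × (1−0.1) = 0.004275
Highest score → common cold.

common cold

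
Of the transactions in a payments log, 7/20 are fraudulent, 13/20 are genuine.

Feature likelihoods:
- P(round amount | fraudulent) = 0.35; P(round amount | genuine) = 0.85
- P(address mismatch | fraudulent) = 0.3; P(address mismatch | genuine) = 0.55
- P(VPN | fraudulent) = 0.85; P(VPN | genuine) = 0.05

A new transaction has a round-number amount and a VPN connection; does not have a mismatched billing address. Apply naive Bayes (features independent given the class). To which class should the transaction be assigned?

fraudulent: 0.35 × 0.35 × (1−0.3) × 0.85 = 0.0728875
genuine: 0.65 × 0.85 × (1−0.55) × 0.05 = 0.01243125
Highest score → fraudulent.

fraudulent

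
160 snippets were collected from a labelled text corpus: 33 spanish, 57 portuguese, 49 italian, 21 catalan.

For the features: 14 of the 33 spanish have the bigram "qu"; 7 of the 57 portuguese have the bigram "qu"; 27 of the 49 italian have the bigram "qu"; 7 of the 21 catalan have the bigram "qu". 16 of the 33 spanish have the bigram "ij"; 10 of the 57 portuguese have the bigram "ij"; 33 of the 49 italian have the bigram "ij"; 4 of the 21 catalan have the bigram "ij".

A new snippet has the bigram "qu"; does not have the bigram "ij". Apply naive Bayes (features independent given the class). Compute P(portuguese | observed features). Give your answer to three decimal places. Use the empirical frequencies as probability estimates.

spanish: (33/160) × (14/33) × (17/33) ≈ 0.0450758
portuguese: (57/160) × (7/57) × (47/57) ≈ 0.0360746
italian: (49/160) × (27/49) × (16/49) ≈ 0.055102
catalan: (21/160) × (7/21) × (17/21) ≈ 0.0354167
P(portuguese | x) = 0.0360746 / 0.1716691 ≈ 0.210

0.210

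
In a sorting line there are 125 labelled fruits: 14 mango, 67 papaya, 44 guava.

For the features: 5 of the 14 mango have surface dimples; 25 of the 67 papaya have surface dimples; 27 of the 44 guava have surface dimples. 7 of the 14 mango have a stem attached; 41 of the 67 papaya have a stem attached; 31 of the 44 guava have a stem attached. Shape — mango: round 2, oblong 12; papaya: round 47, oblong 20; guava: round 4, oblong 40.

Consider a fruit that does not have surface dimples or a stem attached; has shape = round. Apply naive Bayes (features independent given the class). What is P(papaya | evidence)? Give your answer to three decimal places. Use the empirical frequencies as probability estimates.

mango: (14/125) × (9/14) × (7/14) × (2/14) ≈ 0.00514286
papaya: (67/125) × (42/67) × (26/67) × (47/67) ≈ 0.0914663
guava: (44/125) × (17/44) × (13/44) × (4/44) ≈ 0.00365289
P(papaya | x) = 0.0914663 / 0.10026205 ≈ 0.912

0.912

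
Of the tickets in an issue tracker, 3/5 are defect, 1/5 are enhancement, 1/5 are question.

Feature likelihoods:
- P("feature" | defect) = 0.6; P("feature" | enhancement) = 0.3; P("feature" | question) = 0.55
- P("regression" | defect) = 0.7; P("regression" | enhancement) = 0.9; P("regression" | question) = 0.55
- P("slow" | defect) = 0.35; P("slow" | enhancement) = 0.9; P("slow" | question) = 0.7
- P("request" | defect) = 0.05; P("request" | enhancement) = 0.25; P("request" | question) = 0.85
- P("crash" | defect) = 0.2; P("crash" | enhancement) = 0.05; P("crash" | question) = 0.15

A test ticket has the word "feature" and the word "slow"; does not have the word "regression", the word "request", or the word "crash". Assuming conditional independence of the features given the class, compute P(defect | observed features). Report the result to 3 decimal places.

0.777

defect: 0.6 × 0.6 × (1−0.7) × 0.35 × (1−0.05) × (1−0.2) = 0.028728
enhancement: 0.2 × 0.3 × (1−0.9) × 0.9 × (1−0.25) × (1−0.05) = 0.0038475
question: 0.2 × 0.55 × (1−0.55) × 0.7 × (1−0.85) × (1−0.15) = 0.004417875
P(defect | x) = 0.028728 / 0.036993375 ≈ 0.777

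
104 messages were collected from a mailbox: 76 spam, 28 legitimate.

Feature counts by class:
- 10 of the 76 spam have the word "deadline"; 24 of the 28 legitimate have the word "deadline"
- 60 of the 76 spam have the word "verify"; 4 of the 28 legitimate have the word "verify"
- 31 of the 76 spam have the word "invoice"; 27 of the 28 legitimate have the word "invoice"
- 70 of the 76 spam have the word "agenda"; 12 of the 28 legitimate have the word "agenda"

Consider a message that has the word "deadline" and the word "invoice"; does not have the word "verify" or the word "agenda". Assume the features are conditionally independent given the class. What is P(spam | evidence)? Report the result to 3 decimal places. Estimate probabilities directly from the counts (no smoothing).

spam: (76/104) × (10/76) × (16/76) × (31/76) × (6/76) ≈ 0.000651867
legitimate: (28/104) × (24/28) × (24/28) × (27/28) × (16/28) ≈ 0.108993
P(spam | x) = 0.000651867 / 0.109644867 ≈ 0.006

0.006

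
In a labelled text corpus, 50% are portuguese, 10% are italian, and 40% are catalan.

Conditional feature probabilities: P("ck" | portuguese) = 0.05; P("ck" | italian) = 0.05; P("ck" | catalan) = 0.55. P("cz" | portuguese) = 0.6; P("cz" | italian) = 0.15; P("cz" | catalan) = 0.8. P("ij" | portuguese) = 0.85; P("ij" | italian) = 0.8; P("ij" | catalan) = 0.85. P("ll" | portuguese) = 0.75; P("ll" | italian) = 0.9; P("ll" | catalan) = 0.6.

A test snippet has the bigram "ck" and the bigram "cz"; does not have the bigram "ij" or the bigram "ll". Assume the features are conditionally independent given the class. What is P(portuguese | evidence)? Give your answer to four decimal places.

portuguese: 0.5 × 0.05 × 0.6 × (1−0.85) × (1−0.75) = 0.0005625
italian: 0.1 × 0.05 × 0.15 × (1−0.8) × (1−0.9) = 0.000015
catalan: 0.4 × 0.55 × 0.8 × (1−0.85) × (1−0.6) = 0.01056
P(portuguese | x) = 0.0005625 / 0.0111375 ≈ 0.0505

0.0505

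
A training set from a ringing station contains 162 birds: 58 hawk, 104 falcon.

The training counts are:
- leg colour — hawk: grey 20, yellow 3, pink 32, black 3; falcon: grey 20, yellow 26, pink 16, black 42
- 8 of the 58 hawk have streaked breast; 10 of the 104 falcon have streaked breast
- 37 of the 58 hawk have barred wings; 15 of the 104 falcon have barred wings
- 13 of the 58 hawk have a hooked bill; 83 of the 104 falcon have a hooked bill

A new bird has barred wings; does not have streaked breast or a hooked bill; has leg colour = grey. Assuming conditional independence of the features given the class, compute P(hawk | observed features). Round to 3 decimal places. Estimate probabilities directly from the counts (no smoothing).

0.942

hawk: (58/162) × (20/58) × (50/58) × (37/58) × (45/58) ≈ 0.0526763
falcon: (104/162) × (20/104) × (94/104) × (15/104) × (21/104) ≈ 0.00324978
P(hawk | x) = 0.0526763 / 0.05592608 ≈ 0.942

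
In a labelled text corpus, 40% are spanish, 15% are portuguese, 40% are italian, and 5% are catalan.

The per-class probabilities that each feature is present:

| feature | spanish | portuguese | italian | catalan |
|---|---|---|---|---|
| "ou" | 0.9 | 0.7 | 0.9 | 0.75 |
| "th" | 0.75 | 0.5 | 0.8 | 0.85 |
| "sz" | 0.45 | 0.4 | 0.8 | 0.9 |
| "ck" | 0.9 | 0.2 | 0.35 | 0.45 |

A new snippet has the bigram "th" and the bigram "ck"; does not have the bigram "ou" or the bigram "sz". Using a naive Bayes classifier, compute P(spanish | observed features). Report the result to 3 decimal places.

spanish: 0.4 × (1−0.9) × 0.75 × (1−0.45) × 0.9 = 0.01485
portuguese: 0.15 × (1−0.7) × 0.5 × (1−0.4) × 0.2 = 0.0027
italian: 0.4 × (1−0.9) × 0.8 × (1−0.8) × 0.35 = 0.00224
catalan: 0.05 × (1−0.75) × 0.85 × (1−0.9) × 0.45 = 0.000478125
P(spanish | x) = 0.01485 / 0.020268125 ≈ 0.733

0.733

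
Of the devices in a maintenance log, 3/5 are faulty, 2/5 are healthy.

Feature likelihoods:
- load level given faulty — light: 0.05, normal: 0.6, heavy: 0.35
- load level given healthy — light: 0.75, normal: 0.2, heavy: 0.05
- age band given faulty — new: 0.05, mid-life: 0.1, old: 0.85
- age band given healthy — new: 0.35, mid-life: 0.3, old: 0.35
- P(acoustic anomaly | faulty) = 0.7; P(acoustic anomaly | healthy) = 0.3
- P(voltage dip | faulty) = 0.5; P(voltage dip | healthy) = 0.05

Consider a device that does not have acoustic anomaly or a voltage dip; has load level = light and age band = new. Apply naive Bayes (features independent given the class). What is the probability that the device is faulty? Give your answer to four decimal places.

faulty: 0.6 × 0.05 × 0.05 × (1−0.7) × (1−0.5) = 0.000225
healthy: 0.4 × 0.75 × 0.35 × (1−0.3) × (1−0.05) = 0.069825
P(faulty | x) = 0.000225 / 0.07005 ≈ 0.0032

0.0032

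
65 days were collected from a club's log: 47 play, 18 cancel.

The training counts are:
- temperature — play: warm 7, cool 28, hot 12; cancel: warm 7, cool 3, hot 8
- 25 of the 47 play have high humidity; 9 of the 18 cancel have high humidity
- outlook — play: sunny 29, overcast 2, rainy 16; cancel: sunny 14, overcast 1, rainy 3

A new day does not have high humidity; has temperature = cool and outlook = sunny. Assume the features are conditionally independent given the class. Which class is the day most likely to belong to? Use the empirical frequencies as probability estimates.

play

play: (47/65) × (28/47) × (22/47) × (29/47) ≈ 0.124414
cancel: (18/65) × (3/18) × (9/18) × (14/18) ≈ 0.0179487
Highest score → play.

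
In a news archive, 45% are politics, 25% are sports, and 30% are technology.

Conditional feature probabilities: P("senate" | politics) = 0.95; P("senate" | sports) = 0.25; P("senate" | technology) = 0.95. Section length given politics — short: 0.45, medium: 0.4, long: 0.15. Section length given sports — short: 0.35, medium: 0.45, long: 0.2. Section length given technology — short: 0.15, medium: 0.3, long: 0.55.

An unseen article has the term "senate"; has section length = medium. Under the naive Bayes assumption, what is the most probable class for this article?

politics

politics: 0.45 × 0.95 × 0.4 = 0.171
sports: 0.25 × 0.25 × 0.45 = 0.028125
technology: 0.3 × 0.95 × 0.3 = 0.0855
Highest score → politics.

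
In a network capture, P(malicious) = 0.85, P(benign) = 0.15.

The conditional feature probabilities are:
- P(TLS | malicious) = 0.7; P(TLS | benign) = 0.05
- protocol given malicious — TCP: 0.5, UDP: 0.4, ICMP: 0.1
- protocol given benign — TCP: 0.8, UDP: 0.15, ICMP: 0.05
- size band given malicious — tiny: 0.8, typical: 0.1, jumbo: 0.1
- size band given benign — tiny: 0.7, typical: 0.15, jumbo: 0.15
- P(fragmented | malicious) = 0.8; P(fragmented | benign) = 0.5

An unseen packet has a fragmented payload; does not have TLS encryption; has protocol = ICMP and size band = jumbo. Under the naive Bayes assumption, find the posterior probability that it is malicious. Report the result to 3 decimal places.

malicious: 0.85 × (1−0.7) × 0.1 × 0.1 × 0.8 = 0.00204
benign: 0.15 × (1−0.05) × 0.05 × 0.15 × 0.5 = 0.000534375
P(malicious | x) = 0.00204 / 0.002574375 ≈ 0.792

0.792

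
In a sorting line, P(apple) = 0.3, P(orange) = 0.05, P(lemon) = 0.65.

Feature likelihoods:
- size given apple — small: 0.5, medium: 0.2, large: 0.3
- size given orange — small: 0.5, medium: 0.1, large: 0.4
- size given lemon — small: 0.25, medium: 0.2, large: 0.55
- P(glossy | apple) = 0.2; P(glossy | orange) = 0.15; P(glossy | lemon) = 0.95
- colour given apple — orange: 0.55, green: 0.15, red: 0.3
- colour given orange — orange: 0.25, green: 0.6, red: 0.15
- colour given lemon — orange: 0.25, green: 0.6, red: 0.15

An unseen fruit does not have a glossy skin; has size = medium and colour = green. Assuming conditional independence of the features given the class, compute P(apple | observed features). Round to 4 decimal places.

0.5275

apple: 0.3 × 0.2 × (1−0.2) × 0.15 = 0.0072
orange: 0.05 × 0.1 × (1−0.15) × 0.6 = 0.00255
lemon: 0.65 × 0.2 × (1−0.95) × 0.6 = 0.0039
P(apple | x) = 0.0072 / 0.01365 ≈ 0.5275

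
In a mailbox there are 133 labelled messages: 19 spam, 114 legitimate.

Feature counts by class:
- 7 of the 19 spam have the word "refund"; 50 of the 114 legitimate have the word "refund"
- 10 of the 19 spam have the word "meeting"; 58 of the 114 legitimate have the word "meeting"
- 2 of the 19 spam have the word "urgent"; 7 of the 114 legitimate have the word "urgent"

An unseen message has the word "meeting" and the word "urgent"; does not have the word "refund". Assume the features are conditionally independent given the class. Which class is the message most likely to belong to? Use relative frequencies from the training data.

legitimate

spam: (19/133) × (12/19) × (10/19) × (2/19) ≈ 0.00499865
legitimate: (114/133) × (64/114) × (58/114) × (7/114) ≈ 0.015033
Highest score → legitimate.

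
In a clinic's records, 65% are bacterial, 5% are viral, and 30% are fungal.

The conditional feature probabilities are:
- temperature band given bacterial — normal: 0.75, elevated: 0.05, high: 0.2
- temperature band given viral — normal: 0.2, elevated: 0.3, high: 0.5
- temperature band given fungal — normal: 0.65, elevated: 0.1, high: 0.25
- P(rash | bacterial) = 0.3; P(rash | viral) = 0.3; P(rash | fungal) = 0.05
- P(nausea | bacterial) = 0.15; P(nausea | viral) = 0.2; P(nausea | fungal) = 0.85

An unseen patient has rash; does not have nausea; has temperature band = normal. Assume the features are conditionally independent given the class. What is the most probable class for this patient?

bacterial: 0.65 × 0.75 × 0.3 × (1−0.15) = 0.1243125
viral: 0.05 × 0.2 × 0.3 × (1−0.2) = 0.0024
fungal: 0.3 × 0.65 × 0.05 × (1−0.85) = 0.0014625
Highest score → bacterial.

bacterial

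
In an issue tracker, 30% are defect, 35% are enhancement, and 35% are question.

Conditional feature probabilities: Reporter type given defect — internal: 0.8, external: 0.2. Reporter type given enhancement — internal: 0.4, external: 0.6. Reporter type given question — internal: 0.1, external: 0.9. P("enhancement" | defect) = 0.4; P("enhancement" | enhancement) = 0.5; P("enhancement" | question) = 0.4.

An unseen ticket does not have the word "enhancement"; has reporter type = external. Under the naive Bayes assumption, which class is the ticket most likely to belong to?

defect: 0.3 × 0.2 × (1−0.4) = 0.036
enhancement: 0.35 × 0.6 × (1−0.5) = 0.105
question: 0.35 × 0.9 × (1−0.4) = 0.189
Highest score → question.

question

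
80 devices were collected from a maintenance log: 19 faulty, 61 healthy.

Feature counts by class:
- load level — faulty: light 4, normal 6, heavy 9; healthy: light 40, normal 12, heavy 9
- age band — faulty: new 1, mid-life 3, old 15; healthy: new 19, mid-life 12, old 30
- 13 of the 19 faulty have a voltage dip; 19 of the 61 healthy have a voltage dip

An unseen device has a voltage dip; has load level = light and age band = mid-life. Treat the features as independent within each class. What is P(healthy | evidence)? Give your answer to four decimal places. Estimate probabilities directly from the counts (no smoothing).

0.8501

faulty: (19/80) × (4/19) × (3/19) × (13/19) ≈ 0.00540166
healthy: (61/80) × (40/61) × (12/61) × (19/61) ≈ 0.0306369
P(healthy | x) = 0.0306369 / 0.03603856 ≈ 0.8501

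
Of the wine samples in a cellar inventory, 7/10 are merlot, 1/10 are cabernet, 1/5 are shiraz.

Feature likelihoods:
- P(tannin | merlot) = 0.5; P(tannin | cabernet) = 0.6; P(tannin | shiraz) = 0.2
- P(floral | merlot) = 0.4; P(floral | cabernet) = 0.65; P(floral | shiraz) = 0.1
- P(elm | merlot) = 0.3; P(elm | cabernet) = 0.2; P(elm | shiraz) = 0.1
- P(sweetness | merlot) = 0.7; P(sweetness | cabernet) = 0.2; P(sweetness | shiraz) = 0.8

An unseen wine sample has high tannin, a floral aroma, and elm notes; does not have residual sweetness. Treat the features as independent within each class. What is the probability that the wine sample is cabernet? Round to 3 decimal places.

merlot: 0.7 × 0.5 × 0.4 × 0.3 × (1−0.7) = 0.0126
cabernet: 0.1 × 0.6 × 0.65 × 0.2 × (1−0.2) = 0.00624
shiraz: 0.2 × 0.2 × 0.1 × 0.1 × (1−0.8) = 0.00008
P(cabernet | x) = 0.00624 / 0.01892 ≈ 0.330

0.330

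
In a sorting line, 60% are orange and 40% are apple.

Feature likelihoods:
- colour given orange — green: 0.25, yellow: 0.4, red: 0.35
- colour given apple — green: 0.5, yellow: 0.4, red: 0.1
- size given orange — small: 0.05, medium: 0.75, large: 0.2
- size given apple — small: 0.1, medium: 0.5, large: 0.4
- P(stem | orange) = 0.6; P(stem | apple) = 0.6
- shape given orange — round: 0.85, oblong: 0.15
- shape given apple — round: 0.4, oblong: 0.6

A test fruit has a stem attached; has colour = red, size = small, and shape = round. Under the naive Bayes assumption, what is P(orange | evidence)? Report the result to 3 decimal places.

orange: 0.6 × 0.35 × 0.05 × 0.6 × 0.85 = 0.005355
apple: 0.4 × 0.1 × 0.1 × 0.6 × 0.4 = 0.00096
P(orange | x) = 0.005355 / 0.006315 ≈ 0.848

0.848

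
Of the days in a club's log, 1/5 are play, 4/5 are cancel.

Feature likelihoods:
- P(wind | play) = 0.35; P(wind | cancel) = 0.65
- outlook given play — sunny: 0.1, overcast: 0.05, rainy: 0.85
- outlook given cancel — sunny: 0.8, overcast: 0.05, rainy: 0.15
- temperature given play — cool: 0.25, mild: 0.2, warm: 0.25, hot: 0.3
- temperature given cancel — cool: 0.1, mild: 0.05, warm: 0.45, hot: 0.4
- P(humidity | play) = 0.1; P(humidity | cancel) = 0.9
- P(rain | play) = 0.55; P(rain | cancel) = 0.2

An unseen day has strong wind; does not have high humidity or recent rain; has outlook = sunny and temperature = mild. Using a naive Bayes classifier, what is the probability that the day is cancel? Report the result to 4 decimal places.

play: 0.2 × 0.35 × 0.1 × 0.2 × (1−0.1) × (1−0.55) = 0.000567
cancel: 0.8 × 0.65 × 0.8 × 0.05 × (1−0.9) × (1−0.2) = 0.001664
P(cancel | x) = 0.001664 / 0.002231 ≈ 0.7459

0.7459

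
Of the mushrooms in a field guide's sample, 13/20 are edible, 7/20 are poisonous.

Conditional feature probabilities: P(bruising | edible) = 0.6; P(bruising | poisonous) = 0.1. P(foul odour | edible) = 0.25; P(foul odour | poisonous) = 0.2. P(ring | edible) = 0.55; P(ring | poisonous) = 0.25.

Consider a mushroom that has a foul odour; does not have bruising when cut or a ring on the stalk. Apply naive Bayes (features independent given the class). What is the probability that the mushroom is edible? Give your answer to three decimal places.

edible: 0.65 × (1−0.6) × 0.25 × (1−0.55) = 0.02925
poisonous: 0.35 × (1−0.1) × 0.2 × (1−0.25) = 0.04725
P(edible | x) = 0.02925 / 0.0765 ≈ 0.382

0.382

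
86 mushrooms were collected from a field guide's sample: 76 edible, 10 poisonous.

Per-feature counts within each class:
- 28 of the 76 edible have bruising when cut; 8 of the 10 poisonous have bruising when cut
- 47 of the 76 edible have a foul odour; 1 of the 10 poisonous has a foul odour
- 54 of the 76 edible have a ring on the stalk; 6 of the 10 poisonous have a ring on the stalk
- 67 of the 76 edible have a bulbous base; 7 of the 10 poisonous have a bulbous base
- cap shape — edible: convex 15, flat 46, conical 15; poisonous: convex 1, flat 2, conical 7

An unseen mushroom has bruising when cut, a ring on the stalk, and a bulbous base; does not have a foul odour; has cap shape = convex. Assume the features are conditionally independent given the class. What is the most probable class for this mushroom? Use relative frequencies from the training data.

edible

edible: (76/86) × (28/76) × (29/76) × (54/76) × (67/76) × (15/76) ≈ 0.015359
poisonous: (10/86) × (8/10) × (9/10) × (6/10) × (7/10) × (1/10) ≈ 0.00351628
Highest score → edible.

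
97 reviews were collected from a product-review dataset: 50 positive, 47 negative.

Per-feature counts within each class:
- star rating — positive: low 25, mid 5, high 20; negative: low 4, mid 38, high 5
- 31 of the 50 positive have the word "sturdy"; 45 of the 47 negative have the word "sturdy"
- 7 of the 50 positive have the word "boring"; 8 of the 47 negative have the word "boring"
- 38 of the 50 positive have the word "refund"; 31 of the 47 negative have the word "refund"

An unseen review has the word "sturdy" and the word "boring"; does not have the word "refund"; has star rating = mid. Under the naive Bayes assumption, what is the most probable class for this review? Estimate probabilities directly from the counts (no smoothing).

negative

positive: (50/97) × (5/50) × (31/50) × (7/50) × (12/50) ≈ 0.00107381
negative: (47/97) × (38/47) × (45/47) × (8/47) × (16/47) ≈ 0.0217341
Highest score → negative.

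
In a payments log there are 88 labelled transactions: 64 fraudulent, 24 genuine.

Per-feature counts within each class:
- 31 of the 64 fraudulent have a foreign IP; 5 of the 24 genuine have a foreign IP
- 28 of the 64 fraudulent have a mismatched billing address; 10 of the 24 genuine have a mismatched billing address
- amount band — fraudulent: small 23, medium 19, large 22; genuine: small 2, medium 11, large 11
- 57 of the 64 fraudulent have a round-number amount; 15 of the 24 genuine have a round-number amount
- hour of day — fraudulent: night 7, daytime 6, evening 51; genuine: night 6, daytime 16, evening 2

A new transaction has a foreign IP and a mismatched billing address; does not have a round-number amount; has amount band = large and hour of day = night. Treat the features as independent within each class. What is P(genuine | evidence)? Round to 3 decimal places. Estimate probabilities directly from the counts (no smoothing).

fraudulent: (64/88) × (31/64) × (28/64) × (22/64) × (7/64) × (7/64) = 0.000633776187896728515625
genuine: (24/88) × (5/24) × (10/24) × (11/24) × (9/24) × (6/24) ≈ 0.00101725
P(genuine | x) = 0.00101725 / 0.001651026187896728515625 ≈ 0.616

0.616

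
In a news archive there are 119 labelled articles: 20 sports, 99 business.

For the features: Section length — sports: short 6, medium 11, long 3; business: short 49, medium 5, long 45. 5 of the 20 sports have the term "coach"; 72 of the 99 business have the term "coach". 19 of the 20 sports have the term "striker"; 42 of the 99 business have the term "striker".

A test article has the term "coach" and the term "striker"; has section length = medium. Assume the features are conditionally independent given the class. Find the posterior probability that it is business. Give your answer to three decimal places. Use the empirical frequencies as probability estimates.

sports: (20/119) × (11/20) × (5/20) × (19/20) ≈ 0.0219538
business: (99/119) × (5/99) × (72/99) × (42/99) ≈ 0.0129639
P(business | x) = 0.0129639 / 0.0349177 ≈ 0.371

0.371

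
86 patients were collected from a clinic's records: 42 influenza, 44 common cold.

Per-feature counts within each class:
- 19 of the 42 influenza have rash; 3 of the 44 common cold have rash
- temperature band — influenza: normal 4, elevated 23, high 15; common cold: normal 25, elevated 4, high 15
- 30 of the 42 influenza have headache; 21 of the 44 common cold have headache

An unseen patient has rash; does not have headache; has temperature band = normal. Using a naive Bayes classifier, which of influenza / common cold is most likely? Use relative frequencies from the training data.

common cold

influenza: (42/86) × (19/42) × (4/42) × (12/42) ≈ 0.00601171
common cold: (44/86) × (3/44) × (25/44) × (23/44) ≈ 0.0103606
Highest score → common cold.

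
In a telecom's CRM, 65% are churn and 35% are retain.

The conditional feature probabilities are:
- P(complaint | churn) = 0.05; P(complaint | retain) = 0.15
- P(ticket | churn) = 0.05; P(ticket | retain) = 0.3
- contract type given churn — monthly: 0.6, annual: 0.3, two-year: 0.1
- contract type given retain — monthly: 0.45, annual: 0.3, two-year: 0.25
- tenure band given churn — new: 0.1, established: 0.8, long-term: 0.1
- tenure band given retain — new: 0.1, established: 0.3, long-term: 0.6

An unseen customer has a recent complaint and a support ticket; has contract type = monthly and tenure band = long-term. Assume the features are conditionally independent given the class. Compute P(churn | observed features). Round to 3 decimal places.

0.022

churn: 0.65 × 0.05 × 0.05 × 0.6 × 0.1 = 0.0000975
retain: 0.35 × 0.15 × 0.3 × 0.45 × 0.6 = 0.0042525
P(churn | x) = 0.0000975 / 0.00435 ≈ 0.022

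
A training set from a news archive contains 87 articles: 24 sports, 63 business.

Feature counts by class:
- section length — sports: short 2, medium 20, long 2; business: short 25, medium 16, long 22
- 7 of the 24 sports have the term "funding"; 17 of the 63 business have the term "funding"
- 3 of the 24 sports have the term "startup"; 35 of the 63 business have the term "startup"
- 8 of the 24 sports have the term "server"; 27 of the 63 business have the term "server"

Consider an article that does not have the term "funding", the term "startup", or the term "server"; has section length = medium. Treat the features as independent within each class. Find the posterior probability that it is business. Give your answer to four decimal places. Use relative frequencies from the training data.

sports: (24/87) × (20/24) × (17/24) × (21/24) × (16/24) ≈ 0.0949872
business: (63/87) × (16/63) × (46/63) × (28/63) × (36/63) ≈ 0.0341034
P(business | x) = 0.0341034 / 0.1290906 ≈ 0.2642

0.2642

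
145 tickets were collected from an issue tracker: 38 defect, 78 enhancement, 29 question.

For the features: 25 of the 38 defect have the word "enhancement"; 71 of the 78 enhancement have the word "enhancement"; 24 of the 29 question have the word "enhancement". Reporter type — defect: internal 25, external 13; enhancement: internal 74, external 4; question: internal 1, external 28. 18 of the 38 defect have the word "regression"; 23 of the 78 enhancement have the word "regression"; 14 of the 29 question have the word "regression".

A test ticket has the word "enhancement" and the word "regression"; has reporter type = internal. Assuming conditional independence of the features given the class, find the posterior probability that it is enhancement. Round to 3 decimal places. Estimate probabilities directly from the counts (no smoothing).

defect: (38/145) × (25/38) × (25/38) × (18/38) ≈ 0.0537301
enhancement: (78/145) × (71/78) × (74/78) × (23/78) ≈ 0.136981
question: (29/145) × (24/29) × (1/29) × (14/29) ≈ 0.00275534
P(enhancement | x) = 0.136981 / 0.19346644 ≈ 0.708

0.708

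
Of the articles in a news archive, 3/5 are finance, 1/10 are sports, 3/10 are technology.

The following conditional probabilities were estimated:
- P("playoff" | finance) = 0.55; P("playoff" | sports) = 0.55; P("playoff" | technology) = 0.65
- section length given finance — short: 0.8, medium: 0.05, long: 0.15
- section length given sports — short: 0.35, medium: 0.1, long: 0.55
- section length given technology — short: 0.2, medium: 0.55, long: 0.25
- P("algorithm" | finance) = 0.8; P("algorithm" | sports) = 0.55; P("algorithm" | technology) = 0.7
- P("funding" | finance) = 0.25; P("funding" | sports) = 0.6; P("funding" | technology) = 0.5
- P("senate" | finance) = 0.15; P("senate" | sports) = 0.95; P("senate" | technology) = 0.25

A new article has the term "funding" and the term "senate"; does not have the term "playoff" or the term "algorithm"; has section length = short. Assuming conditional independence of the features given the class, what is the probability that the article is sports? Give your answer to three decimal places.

0.627

finance: 0.6 × (1−0.55) × 0.8 × (1−0.8) × 0.25 × 0.15 = 0.00162
sports: 0.1 × (1−0.55) × 0.35 × (1−0.55) × 0.6 × 0.95 = 0.004039875
technology: 0.3 × (1−0.65) × 0.2 × (1−0.7) × 0.5 × 0.25 = 0.0007875
P(sports | x) = 0.004039875 / 0.006447375 ≈ 0.627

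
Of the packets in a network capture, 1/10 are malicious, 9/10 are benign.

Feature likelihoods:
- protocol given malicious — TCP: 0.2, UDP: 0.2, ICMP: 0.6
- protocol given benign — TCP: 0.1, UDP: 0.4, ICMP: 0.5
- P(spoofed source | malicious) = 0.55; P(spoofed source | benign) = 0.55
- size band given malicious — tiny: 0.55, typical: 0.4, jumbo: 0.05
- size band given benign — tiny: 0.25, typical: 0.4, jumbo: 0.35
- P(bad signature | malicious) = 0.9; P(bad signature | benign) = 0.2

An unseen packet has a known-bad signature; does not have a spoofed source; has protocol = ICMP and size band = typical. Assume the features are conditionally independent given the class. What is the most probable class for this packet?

malicious: 0.1 × 0.6 × (1−0.55) × 0.4 × 0.9 = 0.00972
benign: 0.9 × 0.5 × (1−0.55) × 0.4 × 0.2 = 0.0162
Highest score → benign.

benign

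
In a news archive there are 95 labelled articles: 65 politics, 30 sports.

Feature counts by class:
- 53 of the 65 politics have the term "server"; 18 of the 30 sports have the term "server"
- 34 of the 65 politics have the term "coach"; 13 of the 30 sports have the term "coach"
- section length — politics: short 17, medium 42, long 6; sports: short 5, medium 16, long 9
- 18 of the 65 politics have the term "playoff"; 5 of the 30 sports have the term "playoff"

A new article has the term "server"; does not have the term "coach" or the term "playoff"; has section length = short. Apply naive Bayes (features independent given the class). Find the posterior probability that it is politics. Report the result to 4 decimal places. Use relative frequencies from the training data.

politics: (65/95) × (53/65) × (31/65) × (17/65) × (47/65) ≈ 0.0503177
sports: (30/95) × (18/30) × (17/30) × (5/30) × (25/30) ≈ 0.0149123
P(politics | x) = 0.0503177 / 0.06523 ≈ 0.7714

0.7714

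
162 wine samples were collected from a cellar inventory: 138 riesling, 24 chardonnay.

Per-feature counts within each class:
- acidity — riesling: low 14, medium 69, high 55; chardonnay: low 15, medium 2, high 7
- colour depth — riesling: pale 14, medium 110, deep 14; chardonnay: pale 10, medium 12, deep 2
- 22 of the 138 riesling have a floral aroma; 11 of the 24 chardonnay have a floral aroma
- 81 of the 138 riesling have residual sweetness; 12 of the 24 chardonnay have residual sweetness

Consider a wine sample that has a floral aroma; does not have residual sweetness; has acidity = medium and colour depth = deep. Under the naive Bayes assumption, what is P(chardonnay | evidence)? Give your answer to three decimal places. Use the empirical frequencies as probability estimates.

riesling: (138/162) × (69/138) × (14/138) × (22/138) × (57/138) ≈ 0.00284526
chardonnay: (24/162) × (2/24) × (2/24) × (11/24) × (12/24) ≈ 0.000235768
P(chardonnay | x) = 0.000235768 / 0.003081028 ≈ 0.077

0.077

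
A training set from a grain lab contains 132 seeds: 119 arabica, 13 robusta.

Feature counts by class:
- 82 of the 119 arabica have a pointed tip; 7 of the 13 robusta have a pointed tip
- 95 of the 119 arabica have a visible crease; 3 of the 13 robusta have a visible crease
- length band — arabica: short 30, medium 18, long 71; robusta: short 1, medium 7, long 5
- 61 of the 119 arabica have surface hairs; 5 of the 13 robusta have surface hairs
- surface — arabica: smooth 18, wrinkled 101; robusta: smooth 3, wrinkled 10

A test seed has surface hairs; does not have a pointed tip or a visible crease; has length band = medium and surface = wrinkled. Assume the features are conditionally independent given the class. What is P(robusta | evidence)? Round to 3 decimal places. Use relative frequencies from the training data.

0.600

arabica: (119/132) × (37/119) × (24/119) × (18/119) × (61/119) × (101/119) ≈ 0.00372027
robusta: (13/132) × (6/13) × (10/13) × (7/13) × (5/13) × (10/13) ≈ 0.00557021
P(robusta | x) = 0.00557021 / 0.00929048 ≈ 0.600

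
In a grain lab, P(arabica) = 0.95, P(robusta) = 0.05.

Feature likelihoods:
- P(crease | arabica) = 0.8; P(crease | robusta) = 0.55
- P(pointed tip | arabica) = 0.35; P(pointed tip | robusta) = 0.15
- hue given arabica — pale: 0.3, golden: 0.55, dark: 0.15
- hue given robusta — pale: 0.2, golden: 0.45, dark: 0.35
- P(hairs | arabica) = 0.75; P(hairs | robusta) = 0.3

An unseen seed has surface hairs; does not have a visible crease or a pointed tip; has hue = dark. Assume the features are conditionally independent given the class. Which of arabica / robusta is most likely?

arabica

arabica: 0.95 × (1−0.8) × (1−0.35) × 0.15 × 0.75 = 0.01389375
robusta: 0.05 × (1−0.55) × (1−0.15) × 0.35 × 0.3 = 0.002008125
Highest score → arabica.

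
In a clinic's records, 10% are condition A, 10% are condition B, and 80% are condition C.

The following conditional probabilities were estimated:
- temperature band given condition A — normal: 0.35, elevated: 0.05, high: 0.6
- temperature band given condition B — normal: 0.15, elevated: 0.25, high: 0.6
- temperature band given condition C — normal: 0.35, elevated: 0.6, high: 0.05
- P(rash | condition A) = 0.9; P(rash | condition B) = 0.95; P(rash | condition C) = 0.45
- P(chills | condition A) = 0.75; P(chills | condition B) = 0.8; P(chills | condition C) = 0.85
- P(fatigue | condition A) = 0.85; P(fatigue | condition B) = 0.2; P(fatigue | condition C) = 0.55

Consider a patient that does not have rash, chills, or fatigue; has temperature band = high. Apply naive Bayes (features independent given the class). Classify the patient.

condition C

condition A: 0.1 × 0.6 × (1−0.9) × (1−0.75) × (1−0.85) = 0.000225
condition B: 0.1 × 0.6 × (1−0.95) × (1−0.8) × (1−0.2) = 0.00048
condition C: 0.8 × 0.05 × (1−0.45) × (1−0.85) × (1−0.55) = 0.001485
Highest score → condition C.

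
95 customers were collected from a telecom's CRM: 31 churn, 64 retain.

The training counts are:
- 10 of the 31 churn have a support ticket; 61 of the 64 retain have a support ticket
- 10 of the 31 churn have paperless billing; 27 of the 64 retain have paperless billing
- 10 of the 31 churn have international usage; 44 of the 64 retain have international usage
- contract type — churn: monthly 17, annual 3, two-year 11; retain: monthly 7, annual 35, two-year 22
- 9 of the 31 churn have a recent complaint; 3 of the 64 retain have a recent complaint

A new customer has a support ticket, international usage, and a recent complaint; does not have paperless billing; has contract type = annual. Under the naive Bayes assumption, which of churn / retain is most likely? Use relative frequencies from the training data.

retain

churn: (31/95) × (10/31) × (21/31) × (10/31) × (3/31) × (9/31) ≈ 0.000646268
retain: (64/95) × (61/64) × (37/64) × (44/64) × (35/64) × (3/64) ≈ 0.00654229
Highest score → retain.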